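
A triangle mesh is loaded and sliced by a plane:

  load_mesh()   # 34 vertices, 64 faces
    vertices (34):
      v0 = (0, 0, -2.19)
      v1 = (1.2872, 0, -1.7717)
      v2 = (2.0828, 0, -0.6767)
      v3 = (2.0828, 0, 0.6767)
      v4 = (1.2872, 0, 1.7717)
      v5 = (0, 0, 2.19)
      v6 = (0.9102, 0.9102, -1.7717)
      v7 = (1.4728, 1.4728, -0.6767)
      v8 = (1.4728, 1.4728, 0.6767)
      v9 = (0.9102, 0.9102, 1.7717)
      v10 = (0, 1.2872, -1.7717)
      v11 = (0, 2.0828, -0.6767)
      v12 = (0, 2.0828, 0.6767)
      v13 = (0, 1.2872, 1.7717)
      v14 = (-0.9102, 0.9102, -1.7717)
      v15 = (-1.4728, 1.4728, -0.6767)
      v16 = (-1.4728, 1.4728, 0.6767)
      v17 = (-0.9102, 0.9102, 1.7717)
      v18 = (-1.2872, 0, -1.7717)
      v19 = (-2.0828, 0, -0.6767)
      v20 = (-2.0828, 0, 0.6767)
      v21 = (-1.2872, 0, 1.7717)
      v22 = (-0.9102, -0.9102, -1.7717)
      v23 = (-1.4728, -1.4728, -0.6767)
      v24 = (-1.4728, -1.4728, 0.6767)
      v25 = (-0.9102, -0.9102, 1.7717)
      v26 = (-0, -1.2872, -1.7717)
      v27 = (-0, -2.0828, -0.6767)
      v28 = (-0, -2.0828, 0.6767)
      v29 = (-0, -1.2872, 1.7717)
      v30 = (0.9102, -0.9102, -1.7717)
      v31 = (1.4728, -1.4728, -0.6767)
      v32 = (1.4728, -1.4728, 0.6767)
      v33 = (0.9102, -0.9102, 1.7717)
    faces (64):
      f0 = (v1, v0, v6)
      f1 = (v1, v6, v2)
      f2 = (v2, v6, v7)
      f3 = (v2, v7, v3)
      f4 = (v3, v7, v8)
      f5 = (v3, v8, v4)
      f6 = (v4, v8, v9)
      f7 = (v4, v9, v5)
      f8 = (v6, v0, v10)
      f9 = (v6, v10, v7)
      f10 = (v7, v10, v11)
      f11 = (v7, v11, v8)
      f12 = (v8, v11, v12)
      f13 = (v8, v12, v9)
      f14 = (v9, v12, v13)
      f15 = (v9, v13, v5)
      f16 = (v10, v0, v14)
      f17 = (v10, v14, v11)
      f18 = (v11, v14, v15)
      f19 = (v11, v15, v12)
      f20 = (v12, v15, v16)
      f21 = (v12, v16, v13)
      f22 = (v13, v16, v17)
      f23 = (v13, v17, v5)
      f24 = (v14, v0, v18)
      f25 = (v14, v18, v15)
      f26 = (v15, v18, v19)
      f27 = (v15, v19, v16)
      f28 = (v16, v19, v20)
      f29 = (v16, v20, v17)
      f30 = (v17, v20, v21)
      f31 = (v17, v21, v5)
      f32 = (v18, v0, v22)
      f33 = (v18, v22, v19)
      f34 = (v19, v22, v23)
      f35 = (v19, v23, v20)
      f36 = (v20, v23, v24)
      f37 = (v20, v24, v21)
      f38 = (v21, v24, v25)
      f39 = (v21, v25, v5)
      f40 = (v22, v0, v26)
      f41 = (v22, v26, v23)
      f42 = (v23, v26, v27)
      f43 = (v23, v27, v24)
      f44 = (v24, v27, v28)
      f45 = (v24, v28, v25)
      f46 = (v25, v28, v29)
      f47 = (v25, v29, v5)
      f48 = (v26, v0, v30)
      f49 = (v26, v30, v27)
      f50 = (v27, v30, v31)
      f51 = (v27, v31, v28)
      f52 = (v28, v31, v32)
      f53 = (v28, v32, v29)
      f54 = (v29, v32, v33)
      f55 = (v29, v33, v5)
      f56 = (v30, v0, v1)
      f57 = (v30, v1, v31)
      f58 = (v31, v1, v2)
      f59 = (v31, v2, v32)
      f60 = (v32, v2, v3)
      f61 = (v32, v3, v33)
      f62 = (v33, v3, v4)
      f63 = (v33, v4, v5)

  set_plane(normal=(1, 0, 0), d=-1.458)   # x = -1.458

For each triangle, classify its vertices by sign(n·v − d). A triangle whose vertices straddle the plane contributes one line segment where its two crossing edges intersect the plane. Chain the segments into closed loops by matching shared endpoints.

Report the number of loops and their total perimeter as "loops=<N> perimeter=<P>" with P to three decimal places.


Straddling triangles (18 of 64):
  (v11,v14,v15) [++-] → (-1.458, 1.458, -0.705506)–(-1.458, 1.47893, -0.6767)  len=0.0356
  (v11,v15,v12) [+-+] → (-1.458, 1.47893, -0.6767)–(-1.458, 1.47893, -0.6631)  len=0.0136
  (v12,v15,v16) [+--] → (-1.458, 1.47893, -0.6631)–(-1.458, 1.47893, 0.6767)  len=1.3398
  (v12,v16,v13) [+-+] → (-1.458, 1.47893, 0.6767)–(-1.458, 1.47093, 0.687704)  len=0.0136
  (v13,v16,v17) [+-+] → (-1.458, 1.47093, 0.687704)–(-1.458, 1.458, 0.705506)  len=0.0220
  (v14,v18,v15) [++-] → (-1.458, 1.35536, -0.764017)–(-1.458, 1.458, -0.705506)  len=0.1181
  (v15,v18,v19) [-+-] → (-1.458, 1.35536, -0.764017)–(-1.458, 0, -1.53662)  len=1.5601
  (v16,v20,v17) [--+] → (-1.458, 0.484985, 1.26015)–(-1.458, 1.458, 0.705506)  len=1.1200
  (v17,v20,v21) [+-+] → (-1.458, 0.484985, 1.26015)–(-1.458, 0, 1.53662)  len=0.5583
  (v18,v22,v19) [++-] → (-1.458, -0.484985, -1.26015)–(-1.458, 0, -1.53662)  len=0.5583
  (v19,v22,v23) [-+-] → (-1.458, -0.484985, -1.26015)–(-1.458, -1.458, -0.705506)  len=1.1200
  (v20,v24,v21) [--+] → (-1.458, -1.35536, 0.764017)–(-1.458, 0, 1.53662)  len=1.5601
  (v21,v24,v25) [+-+] → (-1.458, -1.35536, 0.764017)–(-1.458, -1.458, 0.705506)  len=0.1181
  (v22,v26,v23) [++-] → (-1.458, -1.47093, -0.687704)–(-1.458, -1.458, -0.705506)  len=0.0220
  (v23,v26,v27) [-++] → (-1.458, -1.47093, -0.687704)–(-1.458, -1.47893, -0.6767)  len=0.0136
  (v23,v27,v24) [-+-] → (-1.458, -1.47893, -0.6767)–(-1.458, -1.47893, 0.6631)  len=1.3398
  (v24,v27,v28) [-++] → (-1.458, -1.47893, 0.6631)–(-1.458, -1.47893, 0.6767)  len=0.0136
  (v24,v28,v25) [-++] → (-1.458, -1.47893, 0.6767)–(-1.458, -1.458, 0.705506)  len=0.0356

Chained into 1 loop(s):
  loop 1: 18 segments, perimeter = 9.5622
Total perimeter = 9.562

loops=1 perimeter=9.562


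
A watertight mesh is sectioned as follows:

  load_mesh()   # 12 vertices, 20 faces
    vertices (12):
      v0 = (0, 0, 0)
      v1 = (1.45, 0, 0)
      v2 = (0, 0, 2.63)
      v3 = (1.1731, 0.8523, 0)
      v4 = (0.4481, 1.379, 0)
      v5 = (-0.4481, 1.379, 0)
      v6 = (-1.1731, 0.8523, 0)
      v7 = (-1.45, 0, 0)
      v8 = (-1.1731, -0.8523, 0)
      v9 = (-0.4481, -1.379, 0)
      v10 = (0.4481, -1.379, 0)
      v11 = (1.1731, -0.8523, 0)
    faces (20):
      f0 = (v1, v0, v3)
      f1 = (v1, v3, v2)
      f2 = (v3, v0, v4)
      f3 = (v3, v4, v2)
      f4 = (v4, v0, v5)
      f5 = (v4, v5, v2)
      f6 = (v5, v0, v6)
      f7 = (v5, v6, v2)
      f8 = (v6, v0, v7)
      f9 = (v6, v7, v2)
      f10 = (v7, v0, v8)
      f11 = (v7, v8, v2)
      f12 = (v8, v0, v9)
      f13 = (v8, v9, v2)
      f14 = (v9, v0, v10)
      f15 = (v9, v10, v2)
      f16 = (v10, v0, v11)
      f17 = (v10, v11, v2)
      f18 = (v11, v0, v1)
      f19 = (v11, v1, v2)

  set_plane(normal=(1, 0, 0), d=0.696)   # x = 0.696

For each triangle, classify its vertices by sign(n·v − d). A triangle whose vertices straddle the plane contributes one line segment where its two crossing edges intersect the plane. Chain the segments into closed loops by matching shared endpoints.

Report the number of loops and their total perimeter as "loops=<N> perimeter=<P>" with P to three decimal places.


Straddling triangles (8 of 20):
  (v1,v0,v3) [+-+] → (0.696, 0, 0)–(0.696, 0.505669, 0)  len=0.5057
  (v1,v3,v2) [++-] → (0.696, 0.505669, 1.06962)–(0.696, 0, 1.3676)  len=0.5869
  (v3,v0,v4) [+--] → (0.696, 0.505669, 0)–(0.696, 1.1989, 0)  len=0.6932
  (v3,v4,v2) [+--] → (0.696, 1.1989, 0)–(0.696, 0.505669, 1.06962)  len=1.2746
  (v10,v0,v11) [--+] → (0.696, -0.505669, 0)–(0.696, -1.1989, 0)  len=0.6932
  (v10,v11,v2) [-+-] → (0.696, -1.1989, 0)–(0.696, -0.505669, 1.06962)  len=1.2746
  (v11,v0,v1) [+-+] → (0.696, -0.505669, 0)–(0.696, 0, 0)  len=0.5057
  (v11,v1,v2) [++-] → (0.696, 0, 1.3676)–(0.696, -0.505669, 1.06962)  len=0.5869

Chained into 1 loop(s):
  loop 1: 8 segments, perimeter = 6.1209
Total perimeter = 6.121

loops=1 perimeter=6.121


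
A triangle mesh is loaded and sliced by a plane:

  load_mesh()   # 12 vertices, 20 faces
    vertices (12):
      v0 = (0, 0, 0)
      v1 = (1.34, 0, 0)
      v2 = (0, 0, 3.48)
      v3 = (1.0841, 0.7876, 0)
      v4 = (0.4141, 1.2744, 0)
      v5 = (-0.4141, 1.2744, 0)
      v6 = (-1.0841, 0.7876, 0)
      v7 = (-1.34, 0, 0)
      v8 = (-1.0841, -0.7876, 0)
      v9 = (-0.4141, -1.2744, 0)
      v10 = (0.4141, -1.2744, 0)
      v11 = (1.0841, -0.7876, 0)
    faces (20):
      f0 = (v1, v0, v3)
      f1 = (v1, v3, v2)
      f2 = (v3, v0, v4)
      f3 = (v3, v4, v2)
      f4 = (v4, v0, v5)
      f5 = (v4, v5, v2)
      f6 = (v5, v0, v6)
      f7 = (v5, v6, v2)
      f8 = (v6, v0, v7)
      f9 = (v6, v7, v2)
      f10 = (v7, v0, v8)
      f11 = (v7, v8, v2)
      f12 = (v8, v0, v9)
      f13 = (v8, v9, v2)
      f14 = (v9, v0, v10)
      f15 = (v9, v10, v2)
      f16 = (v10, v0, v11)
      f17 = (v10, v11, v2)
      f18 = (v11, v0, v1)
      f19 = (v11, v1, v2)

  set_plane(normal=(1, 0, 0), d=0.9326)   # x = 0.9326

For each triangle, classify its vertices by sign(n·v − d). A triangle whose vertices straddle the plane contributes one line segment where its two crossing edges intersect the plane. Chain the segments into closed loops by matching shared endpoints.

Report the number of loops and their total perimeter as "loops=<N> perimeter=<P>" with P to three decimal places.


Straddling triangles (8 of 20):
  (v1,v0,v3) [+-+] → (0.9326, 0, 0)–(0.9326, 0.677535, 0)  len=0.6775
  (v1,v3,v2) [++-] → (0.9326, 0.677535, 0.48632)–(0.9326, 0, 1.05802)  len=0.8865
  (v3,v0,v4) [+--] → (0.9326, 0.677535, 0)–(0.9326, 0.897675, 0)  len=0.2201
  (v3,v4,v2) [+--] → (0.9326, 0.897675, 0)–(0.9326, 0.677535, 0.48632)  len=0.5338
  (v10,v0,v11) [--+] → (0.9326, -0.677535, 0)–(0.9326, -0.897675, 0)  len=0.2201
  (v10,v11,v2) [-+-] → (0.9326, -0.897675, 0)–(0.9326, -0.677535, 0.48632)  len=0.5338
  (v11,v0,v1) [+-+] → (0.9326, -0.677535, 0)–(0.9326, 0, 0)  len=0.6775
  (v11,v1,v2) [++-] → (0.9326, 0, 1.05802)–(0.9326, -0.677535, 0.48632)  len=0.8865

Chained into 1 loop(s):
  loop 1: 8 segments, perimeter = 4.6360
Total perimeter = 4.636

loops=1 perimeter=4.636


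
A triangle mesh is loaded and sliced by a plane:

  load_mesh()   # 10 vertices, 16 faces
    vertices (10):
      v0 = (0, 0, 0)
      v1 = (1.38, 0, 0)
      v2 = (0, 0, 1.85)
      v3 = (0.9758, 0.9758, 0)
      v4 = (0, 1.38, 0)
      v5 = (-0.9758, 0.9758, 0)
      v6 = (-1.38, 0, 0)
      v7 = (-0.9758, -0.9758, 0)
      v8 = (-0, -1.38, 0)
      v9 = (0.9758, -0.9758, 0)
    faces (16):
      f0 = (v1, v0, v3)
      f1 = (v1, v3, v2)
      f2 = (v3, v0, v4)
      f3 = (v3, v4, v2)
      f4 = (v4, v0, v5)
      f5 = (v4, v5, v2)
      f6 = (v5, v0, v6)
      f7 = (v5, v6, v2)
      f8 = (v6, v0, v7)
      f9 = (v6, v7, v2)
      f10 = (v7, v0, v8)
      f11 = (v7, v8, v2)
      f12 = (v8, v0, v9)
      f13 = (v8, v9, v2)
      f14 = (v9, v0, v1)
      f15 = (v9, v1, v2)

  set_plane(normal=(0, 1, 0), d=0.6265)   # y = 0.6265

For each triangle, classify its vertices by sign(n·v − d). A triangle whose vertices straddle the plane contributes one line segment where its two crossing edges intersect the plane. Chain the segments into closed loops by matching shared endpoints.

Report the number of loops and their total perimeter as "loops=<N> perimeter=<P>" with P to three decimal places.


loops=1 perimeter=5.327

Straddling triangles (8 of 16):
  (v1,v0,v3) [--+] → (0.6265, 0.6265, 0)–(1.12049, 0.6265, 0)  len=0.4940
  (v1,v3,v2) [-+-] → (1.12049, 0.6265, 0)–(0.6265, 0.6265, 0.662231)  len=0.8262
  (v3,v0,v4) [+-+] → (0.6265, 0.6265, 0)–(0, 0.6265, 0)  len=0.6265
  (v3,v4,v2) [++-] → (0, 0.6265, 1.01013)–(0.6265, 0.6265, 0.662231)  len=0.7166
  (v4,v0,v5) [+-+] → (0, 0.6265, 0)–(-0.6265, 0.6265, 0)  len=0.6265
  (v4,v5,v2) [++-] → (-0.6265, 0.6265, 0.662231)–(0, 0.6265, 1.01013)  len=0.7166
  (v5,v0,v6) [+--] → (-0.6265, 0.6265, 0)–(-1.12049, 0.6265, 0)  len=0.4940
  (v5,v6,v2) [+--] → (-1.12049, 0.6265, 0)–(-0.6265, 0.6265, 0.662231)  len=0.8262

Chained into 1 loop(s):
  loop 1: 8 segments, perimeter = 5.3266
Total perimeter = 5.327


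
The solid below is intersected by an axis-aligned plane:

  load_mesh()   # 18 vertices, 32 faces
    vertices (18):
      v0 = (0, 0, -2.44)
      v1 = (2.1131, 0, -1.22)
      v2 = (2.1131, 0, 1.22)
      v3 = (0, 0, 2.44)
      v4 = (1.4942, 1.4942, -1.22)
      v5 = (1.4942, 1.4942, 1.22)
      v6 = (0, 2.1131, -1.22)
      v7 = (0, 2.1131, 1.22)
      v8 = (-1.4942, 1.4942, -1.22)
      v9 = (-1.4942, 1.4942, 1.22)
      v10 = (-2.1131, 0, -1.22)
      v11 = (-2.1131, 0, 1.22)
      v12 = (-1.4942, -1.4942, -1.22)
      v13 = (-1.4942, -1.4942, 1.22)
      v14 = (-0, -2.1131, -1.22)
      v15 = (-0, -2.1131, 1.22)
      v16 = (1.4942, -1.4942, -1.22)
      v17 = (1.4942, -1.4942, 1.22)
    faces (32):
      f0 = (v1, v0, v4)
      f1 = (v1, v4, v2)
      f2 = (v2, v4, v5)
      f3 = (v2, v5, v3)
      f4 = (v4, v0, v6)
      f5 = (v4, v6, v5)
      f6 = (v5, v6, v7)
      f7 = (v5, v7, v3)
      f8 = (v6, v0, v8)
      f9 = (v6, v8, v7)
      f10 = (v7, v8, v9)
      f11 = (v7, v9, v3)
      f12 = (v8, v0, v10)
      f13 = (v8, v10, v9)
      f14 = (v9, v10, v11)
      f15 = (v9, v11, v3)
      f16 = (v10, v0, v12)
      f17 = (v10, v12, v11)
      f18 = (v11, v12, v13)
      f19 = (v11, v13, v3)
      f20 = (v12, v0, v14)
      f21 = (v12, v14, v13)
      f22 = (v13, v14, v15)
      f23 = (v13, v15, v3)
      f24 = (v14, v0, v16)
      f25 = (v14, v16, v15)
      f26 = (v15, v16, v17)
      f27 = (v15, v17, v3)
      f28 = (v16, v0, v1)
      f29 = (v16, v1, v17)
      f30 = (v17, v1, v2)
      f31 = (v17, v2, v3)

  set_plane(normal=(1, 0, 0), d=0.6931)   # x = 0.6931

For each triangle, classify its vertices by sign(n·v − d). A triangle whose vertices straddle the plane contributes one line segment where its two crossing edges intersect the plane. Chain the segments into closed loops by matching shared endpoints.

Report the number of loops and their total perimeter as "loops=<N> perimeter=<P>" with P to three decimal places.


Straddling triangles (12 of 32):
  (v1,v0,v4) [+-+] → (0.6931, 0, -2.03984)–(0.6931, 0.6931, -1.87409)  len=0.7126
  (v2,v5,v3) [++-] → (0.6931, 0.6931, 1.87409)–(0.6931, 0, 2.03984)  len=0.7126
  (v4,v0,v6) [+--] → (0.6931, 0.6931, -1.87409)–(0.6931, 1.82602, -1.22)  len=1.3082
  (v4,v6,v5) [+-+] → (0.6931, 1.82602, -1.22)–(0.6931, 1.82602, -0.088181)  len=1.1318
  (v5,v6,v7) [+--] → (0.6931, 1.82602, -0.088181)–(0.6931, 1.82602, 1.22)  len=1.3082
  (v5,v7,v3) [+--] → (0.6931, 1.82602, 1.22)–(0.6931, 0.6931, 1.87409)  len=1.3082
  (v14,v0,v16) [--+] → (0.6931, -0.6931, -1.87409)–(0.6931, -1.82602, -1.22)  len=1.3082
  (v14,v16,v15) [-+-] → (0.6931, -1.82602, -1.22)–(0.6931, -1.82602, 0.088181)  len=1.3082
  (v15,v16,v17) [-++] → (0.6931, -1.82602, 0.088181)–(0.6931, -1.82602, 1.22)  len=1.1318
  (v15,v17,v3) [-+-] → (0.6931, -1.82602, 1.22)–(0.6931, -0.6931, 1.87409)  len=1.3082
  (v16,v0,v1) [+-+] → (0.6931, -0.6931, -1.87409)–(0.6931, 0, -2.03984)  len=0.7126
  (v17,v2,v3) [++-] → (0.6931, 0, 2.03984)–(0.6931, -0.6931, 1.87409)  len=0.7126

Chained into 1 loop(s):
  loop 1: 12 segments, perimeter = 12.9633
Total perimeter = 12.963

loops=1 perimeter=12.963


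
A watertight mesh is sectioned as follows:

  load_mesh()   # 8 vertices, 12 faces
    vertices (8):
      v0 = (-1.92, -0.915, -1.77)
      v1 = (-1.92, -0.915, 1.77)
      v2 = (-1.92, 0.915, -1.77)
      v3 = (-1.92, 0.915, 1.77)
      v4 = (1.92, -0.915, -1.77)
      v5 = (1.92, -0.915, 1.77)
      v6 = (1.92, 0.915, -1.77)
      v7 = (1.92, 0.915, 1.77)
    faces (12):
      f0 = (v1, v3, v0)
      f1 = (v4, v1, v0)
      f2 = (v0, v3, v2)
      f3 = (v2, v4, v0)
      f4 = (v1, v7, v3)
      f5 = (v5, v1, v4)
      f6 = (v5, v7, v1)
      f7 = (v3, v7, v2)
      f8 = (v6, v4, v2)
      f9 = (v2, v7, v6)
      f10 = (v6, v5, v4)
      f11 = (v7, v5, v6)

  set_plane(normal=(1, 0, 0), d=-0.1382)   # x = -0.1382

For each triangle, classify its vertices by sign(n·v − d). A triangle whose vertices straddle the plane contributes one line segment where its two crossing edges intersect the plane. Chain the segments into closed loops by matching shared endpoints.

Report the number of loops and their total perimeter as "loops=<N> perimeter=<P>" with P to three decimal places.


Straddling triangles (8 of 12):
  (v4,v1,v0) [+--] → (-0.1382, -0.915, 0.127403)–(-0.1382, -0.915, -1.77)  len=1.8974
  (v2,v4,v0) [-+-] → (-0.1382, 0.0658609, -1.77)–(-0.1382, -0.915, -1.77)  len=0.9809
  (v1,v7,v3) [-+-] → (-0.1382, -0.0658609, 1.77)–(-0.1382, 0.915, 1.77)  len=0.9809
  (v5,v1,v4) [+-+] → (-0.1382, -0.915, 1.77)–(-0.1382, -0.915, 0.127403)  len=1.6426
  (v5,v7,v1) [++-] → (-0.1382, -0.0658609, 1.77)–(-0.1382, -0.915, 1.77)  len=0.8491
  (v3,v7,v2) [-+-] → (-0.1382, 0.915, 1.77)–(-0.1382, 0.915, -0.127403)  len=1.8974
  (v6,v4,v2) [++-] → (-0.1382, 0.0658609, -1.77)–(-0.1382, 0.915, -1.77)  len=0.8491
  (v2,v7,v6) [-++] → (-0.1382, 0.915, -0.127403)–(-0.1382, 0.915, -1.77)  len=1.6426

Chained into 1 loop(s):
  loop 1: 8 segments, perimeter = 10.7400
Total perimeter = 10.740

loops=1 perimeter=10.740


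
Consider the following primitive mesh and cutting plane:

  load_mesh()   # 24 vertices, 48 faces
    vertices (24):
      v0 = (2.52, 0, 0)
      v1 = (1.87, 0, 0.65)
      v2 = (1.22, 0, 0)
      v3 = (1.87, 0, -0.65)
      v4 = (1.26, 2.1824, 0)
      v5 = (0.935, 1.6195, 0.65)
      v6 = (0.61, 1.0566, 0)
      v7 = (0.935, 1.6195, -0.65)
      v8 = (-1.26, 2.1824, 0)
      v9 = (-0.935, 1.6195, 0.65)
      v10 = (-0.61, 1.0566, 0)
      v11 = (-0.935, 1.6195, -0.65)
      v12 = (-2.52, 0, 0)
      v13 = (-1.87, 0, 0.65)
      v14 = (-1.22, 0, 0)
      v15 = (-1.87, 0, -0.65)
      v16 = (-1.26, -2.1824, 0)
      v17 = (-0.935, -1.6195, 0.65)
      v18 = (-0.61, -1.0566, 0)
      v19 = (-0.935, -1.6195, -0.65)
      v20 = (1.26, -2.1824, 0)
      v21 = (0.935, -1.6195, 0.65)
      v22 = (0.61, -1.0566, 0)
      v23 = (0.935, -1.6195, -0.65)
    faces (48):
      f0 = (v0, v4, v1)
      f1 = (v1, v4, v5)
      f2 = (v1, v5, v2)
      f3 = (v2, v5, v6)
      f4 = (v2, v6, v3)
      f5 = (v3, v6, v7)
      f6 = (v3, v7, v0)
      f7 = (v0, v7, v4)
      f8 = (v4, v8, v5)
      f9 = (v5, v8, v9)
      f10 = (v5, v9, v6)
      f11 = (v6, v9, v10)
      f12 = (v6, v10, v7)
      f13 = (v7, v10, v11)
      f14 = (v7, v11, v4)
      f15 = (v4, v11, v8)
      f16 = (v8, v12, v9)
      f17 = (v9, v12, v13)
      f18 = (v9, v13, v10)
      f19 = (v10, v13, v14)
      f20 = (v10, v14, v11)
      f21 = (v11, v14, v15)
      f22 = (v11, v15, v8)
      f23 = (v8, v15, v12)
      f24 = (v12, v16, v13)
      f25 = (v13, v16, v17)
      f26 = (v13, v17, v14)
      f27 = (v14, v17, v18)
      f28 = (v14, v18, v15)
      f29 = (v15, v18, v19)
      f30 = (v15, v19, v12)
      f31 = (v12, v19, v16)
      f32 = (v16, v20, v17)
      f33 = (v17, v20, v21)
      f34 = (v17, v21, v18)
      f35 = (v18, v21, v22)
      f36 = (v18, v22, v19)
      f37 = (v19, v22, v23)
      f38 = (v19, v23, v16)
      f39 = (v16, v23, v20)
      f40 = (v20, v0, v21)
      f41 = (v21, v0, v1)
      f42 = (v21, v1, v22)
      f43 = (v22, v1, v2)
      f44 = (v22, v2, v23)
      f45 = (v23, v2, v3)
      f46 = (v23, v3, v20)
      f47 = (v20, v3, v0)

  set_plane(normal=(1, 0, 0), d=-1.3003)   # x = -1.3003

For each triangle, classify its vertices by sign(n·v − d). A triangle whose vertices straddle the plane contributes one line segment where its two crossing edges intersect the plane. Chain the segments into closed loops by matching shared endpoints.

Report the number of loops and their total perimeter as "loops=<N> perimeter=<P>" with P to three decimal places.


loops=1 perimeter=9.758

Straddling triangles (14 of 48):
  (v8,v12,v9) [+-+] → (-1.3003, 2.1126, 0)–(-1.3003, 1.24625, 0.500192)  len=1.0004
  (v9,v12,v13) [+--] → (-1.3003, 1.24625, 0.500192)–(-1.3003, 0.986769, 0.65)  len=0.2996
  (v9,v13,v10) [+-+] → (-1.3003, 0.986769, 0.65)–(-1.3003, 0.477734, 0.356107)  len=0.5878
  (v10,v13,v14) [+-+] → (-1.3003, 0.477734, 0.356107)–(-1.3003, 0, 0.0803)  len=0.5516
  (v11,v14,v15) [++-] → (-1.3003, 0, -0.0803)–(-1.3003, 0.986769, -0.65)  len=1.1394
  (v11,v15,v8) [+-+] → (-1.3003, 0.986769, -0.65)–(-1.3003, 2.03822, -0.0429426)  len=1.2141
  (v8,v15,v12) [+--] → (-1.3003, 2.03822, -0.0429426)–(-1.3003, 2.1126, 0)  len=0.0859
  (v12,v16,v13) [-+-] → (-1.3003, -2.1126, 0)–(-1.3003, -2.03822, 0.0429426)  len=0.0859
  (v13,v16,v17) [-++] → (-1.3003, -2.03822, 0.0429426)–(-1.3003, -0.986769, 0.65)  len=1.2141
  (v13,v17,v14) [-++] → (-1.3003, -0.986769, 0.65)–(-1.3003, 0, 0.0803)  len=1.1394
  (v14,v18,v15) [++-] → (-1.3003, -0.477734, -0.356107)–(-1.3003, 0, -0.0803)  len=0.5516
  (v15,v18,v19) [-++] → (-1.3003, -0.477734, -0.356107)–(-1.3003, -0.986769, -0.65)  len=0.5878
  (v15,v19,v12) [-+-] → (-1.3003, -0.986769, -0.65)–(-1.3003, -1.24625, -0.500192)  len=0.2996
  (v12,v19,v16) [-++] → (-1.3003, -1.24625, -0.500192)–(-1.3003, -2.1126, 0)  len=1.0004

Chained into 1 loop(s):
  loop 1: 14 segments, perimeter = 9.7577
Total perimeter = 9.758


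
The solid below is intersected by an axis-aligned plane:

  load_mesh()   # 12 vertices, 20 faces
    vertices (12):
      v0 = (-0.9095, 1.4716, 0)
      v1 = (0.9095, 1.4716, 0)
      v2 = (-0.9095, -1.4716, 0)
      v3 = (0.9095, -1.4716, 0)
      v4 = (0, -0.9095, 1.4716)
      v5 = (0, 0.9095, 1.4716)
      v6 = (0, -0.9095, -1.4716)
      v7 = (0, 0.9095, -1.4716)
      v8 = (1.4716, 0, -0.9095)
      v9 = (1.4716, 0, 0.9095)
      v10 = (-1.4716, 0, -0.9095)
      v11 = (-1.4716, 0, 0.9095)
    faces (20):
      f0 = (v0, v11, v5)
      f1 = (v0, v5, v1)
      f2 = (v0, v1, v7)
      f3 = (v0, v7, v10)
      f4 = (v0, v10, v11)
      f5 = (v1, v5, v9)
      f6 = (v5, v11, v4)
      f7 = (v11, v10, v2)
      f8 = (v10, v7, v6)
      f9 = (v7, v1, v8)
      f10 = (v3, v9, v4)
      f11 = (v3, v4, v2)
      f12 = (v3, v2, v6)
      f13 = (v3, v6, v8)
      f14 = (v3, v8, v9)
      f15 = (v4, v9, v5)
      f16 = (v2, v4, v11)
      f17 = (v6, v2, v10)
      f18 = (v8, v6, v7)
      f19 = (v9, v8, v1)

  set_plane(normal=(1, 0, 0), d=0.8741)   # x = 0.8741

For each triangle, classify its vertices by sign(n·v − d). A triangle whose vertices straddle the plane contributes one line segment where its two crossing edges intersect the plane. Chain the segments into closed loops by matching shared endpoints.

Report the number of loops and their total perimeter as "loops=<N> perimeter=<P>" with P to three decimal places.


loops=1 perimeter=7.834

Straddling triangles (10 of 20):
  (v0,v5,v1) [--+] → (0.8741, 1.44972, 0.0572783)–(0.8741, 1.4716, 0)  len=0.0613
  (v0,v1,v7) [-+-] → (0.8741, 1.4716, 0)–(0.8741, 1.44972, -0.0572783)  len=0.0613
  (v1,v5,v9) [+-+] → (0.8741, 1.44972, 0.0572783)–(0.8741, 0.369276, 1.13772)  len=1.5280
  (v7,v1,v8) [-++] → (0.8741, 1.44972, -0.0572783)–(0.8741, 0.369276, -1.13772)  len=1.5280
  (v3,v9,v4) [++-] → (0.8741, -0.369276, 1.13772)–(0.8741, -1.44972, 0.0572783)  len=1.5280
  (v3,v4,v2) [+--] → (0.8741, -1.44972, 0.0572783)–(0.8741, -1.4716, 0)  len=0.0613
  (v3,v2,v6) [+--] → (0.8741, -1.4716, 0)–(0.8741, -1.44972, -0.0572783)  len=0.0613
  (v3,v6,v8) [+-+] → (0.8741, -1.44972, -0.0572783)–(0.8741, -0.369276, -1.13772)  len=1.5280
  (v4,v9,v5) [-+-] → (0.8741, -0.369276, 1.13772)–(0.8741, 0.369276, 1.13772)  len=0.7386
  (v8,v6,v7) [+--] → (0.8741, -0.369276, -1.13772)–(0.8741, 0.369276, -1.13772)  len=0.7386

Chained into 1 loop(s):
  loop 1: 10 segments, perimeter = 7.8343
Total perimeter = 7.834


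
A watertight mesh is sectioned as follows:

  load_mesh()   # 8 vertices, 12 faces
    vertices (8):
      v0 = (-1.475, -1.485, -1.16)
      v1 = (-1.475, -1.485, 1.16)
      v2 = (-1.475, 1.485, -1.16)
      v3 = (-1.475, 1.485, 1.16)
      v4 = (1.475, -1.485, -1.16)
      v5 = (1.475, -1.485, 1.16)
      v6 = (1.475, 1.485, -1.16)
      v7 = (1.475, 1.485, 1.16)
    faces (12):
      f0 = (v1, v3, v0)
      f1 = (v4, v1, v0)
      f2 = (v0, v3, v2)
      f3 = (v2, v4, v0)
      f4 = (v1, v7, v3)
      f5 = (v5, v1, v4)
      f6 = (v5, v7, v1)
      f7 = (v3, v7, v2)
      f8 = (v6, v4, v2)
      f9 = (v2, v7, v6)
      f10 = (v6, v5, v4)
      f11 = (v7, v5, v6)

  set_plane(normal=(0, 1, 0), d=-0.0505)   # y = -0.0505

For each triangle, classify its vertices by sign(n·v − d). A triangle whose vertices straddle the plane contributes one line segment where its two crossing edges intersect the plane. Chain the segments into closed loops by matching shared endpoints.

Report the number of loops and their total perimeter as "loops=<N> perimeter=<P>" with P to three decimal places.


Straddling triangles (8 of 12):
  (v1,v3,v0) [-+-] → (-1.475, -0.0505, 1.16)–(-1.475, -0.0505, -0.0394478)  len=1.1994
  (v0,v3,v2) [-++] → (-1.475, -0.0505, -0.0394478)–(-1.475, -0.0505, -1.16)  len=1.1206
  (v2,v4,v0) [+--] → (0.0501599, -0.0505, -1.16)–(-1.475, -0.0505, -1.16)  len=1.5252
  (v1,v7,v3) [-++] → (-0.0501599, -0.0505, 1.16)–(-1.475, -0.0505, 1.16)  len=1.4248
  (v5,v7,v1) [-+-] → (1.475, -0.0505, 1.16)–(-0.0501599, -0.0505, 1.16)  len=1.5252
  (v6,v4,v2) [+-+] → (1.475, -0.0505, -1.16)–(0.0501599, -0.0505, -1.16)  len=1.4248
  (v6,v5,v4) [+--] → (1.475, -0.0505, 0.0394478)–(1.475, -0.0505, -1.16)  len=1.1994
  (v7,v5,v6) [+-+] → (1.475, -0.0505, 1.16)–(1.475, -0.0505, 0.0394478)  len=1.1206

Chained into 1 loop(s):
  loop 1: 8 segments, perimeter = 10.5400
Total perimeter = 10.540

loops=1 perimeter=10.540


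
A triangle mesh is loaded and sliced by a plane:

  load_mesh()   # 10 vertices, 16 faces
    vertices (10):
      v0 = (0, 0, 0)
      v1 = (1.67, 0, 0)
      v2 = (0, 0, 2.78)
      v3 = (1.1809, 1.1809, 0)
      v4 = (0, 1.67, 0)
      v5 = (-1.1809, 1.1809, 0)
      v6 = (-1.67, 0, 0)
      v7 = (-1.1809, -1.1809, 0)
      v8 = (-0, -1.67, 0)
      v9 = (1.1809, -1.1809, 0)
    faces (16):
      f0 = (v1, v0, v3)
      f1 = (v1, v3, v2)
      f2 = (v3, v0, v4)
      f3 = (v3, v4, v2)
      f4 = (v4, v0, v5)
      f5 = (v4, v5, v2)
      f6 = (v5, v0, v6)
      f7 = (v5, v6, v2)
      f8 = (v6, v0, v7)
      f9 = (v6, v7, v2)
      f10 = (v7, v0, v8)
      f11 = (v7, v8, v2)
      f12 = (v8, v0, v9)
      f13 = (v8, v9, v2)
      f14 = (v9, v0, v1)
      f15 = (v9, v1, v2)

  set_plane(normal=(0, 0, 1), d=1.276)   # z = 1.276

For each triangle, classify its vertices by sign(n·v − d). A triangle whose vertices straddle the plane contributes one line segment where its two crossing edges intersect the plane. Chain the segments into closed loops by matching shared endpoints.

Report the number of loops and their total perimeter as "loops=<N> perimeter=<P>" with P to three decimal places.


loops=1 perimeter=5.532

Straddling triangles (8 of 16):
  (v1,v3,v2) [--+] → (0.638875, 0.638875, 1.276)–(0.903482, 0, 1.276)  len=0.6915
  (v3,v4,v2) [--+] → (0, 0.903482, 1.276)–(0.638875, 0.638875, 1.276)  len=0.6915
  (v4,v5,v2) [--+] → (-0.638875, 0.638875, 1.276)–(0, 0.903482, 1.276)  len=0.6915
  (v5,v6,v2) [--+] → (-0.903482, 0, 1.276)–(-0.638875, 0.638875, 1.276)  len=0.6915
  (v6,v7,v2) [--+] → (-0.638875, -0.638875, 1.276)–(-0.903482, 0, 1.276)  len=0.6915
  (v7,v8,v2) [--+] → (0, -0.903482, 1.276)–(-0.638875, -0.638875, 1.276)  len=0.6915
  (v8,v9,v2) [--+] → (0.638875, -0.638875, 1.276)–(0, -0.903482, 1.276)  len=0.6915
  (v9,v1,v2) [--+] → (0.903482, 0, 1.276)–(0.638875, -0.638875, 1.276)  len=0.6915

Chained into 1 loop(s):
  loop 1: 8 segments, perimeter = 5.5320
Total perimeter = 5.532


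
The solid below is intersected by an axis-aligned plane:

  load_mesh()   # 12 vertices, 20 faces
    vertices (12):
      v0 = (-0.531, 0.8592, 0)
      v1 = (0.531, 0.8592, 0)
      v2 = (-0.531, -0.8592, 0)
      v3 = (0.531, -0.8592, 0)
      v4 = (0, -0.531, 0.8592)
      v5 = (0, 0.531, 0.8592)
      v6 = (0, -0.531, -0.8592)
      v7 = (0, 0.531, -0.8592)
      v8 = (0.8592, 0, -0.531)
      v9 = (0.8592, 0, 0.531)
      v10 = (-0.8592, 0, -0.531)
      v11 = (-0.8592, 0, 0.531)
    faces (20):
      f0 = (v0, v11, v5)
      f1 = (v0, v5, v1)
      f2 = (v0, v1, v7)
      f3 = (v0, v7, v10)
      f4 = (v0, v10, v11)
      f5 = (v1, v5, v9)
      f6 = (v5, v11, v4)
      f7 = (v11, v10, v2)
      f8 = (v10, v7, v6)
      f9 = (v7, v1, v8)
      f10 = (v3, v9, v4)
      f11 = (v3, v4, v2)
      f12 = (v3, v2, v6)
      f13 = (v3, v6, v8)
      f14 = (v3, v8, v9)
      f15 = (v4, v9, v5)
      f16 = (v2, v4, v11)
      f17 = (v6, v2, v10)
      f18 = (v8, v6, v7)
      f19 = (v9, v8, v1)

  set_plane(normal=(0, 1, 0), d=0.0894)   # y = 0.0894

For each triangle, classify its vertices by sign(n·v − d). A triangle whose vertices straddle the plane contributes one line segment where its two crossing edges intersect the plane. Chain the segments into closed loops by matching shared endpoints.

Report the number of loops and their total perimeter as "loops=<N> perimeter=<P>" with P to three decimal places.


Straddling triangles (10 of 20):
  (v0,v11,v5) [+-+] → (-0.825051, 0.0894, 0.475749)–(-0.714544, 0.0894, 0.586256)  len=0.1563
  (v0,v7,v10) [++-] → (-0.714544, 0.0894, -0.586256)–(-0.825051, 0.0894, -0.475749)  len=0.1563
  (v0,v10,v11) [+--] → (-0.825051, 0.0894, -0.475749)–(-0.825051, 0.0894, 0.475749)  len=0.9515
  (v1,v5,v9) [++-] → (0.714544, 0.0894, 0.586256)–(0.825051, 0.0894, 0.475749)  len=0.1563
  (v5,v11,v4) [+--] → (-0.714544, 0.0894, 0.586256)–(0, 0.0894, 0.8592)  len=0.7649
  (v10,v7,v6) [-+-] → (-0.714544, 0.0894, -0.586256)–(0, 0.0894, -0.8592)  len=0.7649
  (v7,v1,v8) [++-] → (0.825051, 0.0894, -0.475749)–(0.714544, 0.0894, -0.586256)  len=0.1563
  (v4,v9,v5) [--+] → (0.714544, 0.0894, 0.586256)–(0, 0.0894, 0.8592)  len=0.7649
  (v8,v6,v7) [--+] → (0, 0.0894, -0.8592)–(0.714544, 0.0894, -0.586256)  len=0.7649
  (v9,v8,v1) [--+] → (0.825051, 0.0894, -0.475749)–(0.825051, 0.0894, 0.475749)  len=0.9515

Chained into 1 loop(s):
  loop 1: 10 segments, perimeter = 5.5877
Total perimeter = 5.588

loops=1 perimeter=5.588


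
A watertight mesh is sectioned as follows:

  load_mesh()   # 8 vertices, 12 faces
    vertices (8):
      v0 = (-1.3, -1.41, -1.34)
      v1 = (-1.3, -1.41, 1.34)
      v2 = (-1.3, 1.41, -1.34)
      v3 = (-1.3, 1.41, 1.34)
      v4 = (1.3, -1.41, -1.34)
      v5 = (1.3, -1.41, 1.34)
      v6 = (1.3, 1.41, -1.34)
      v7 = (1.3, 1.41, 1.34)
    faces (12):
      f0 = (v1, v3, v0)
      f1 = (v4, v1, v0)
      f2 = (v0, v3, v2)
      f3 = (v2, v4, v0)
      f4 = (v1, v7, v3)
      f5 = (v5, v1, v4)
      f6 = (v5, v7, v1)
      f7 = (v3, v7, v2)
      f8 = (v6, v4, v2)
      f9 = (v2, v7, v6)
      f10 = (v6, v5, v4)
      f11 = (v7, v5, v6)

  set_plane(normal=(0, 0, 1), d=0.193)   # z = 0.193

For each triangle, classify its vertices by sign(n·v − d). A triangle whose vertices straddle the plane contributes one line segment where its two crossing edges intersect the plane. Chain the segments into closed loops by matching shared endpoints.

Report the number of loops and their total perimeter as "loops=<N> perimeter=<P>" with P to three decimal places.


loops=1 perimeter=10.840

Straddling triangles (8 of 12):
  (v1,v3,v0) [++-] → (-1.3, 0.203082, 0.193)–(-1.3, -1.41, 0.193)  len=1.6131
  (v4,v1,v0) [-+-] → (-0.187239, -1.41, 0.193)–(-1.3, -1.41, 0.193)  len=1.1128
  (v0,v3,v2) [-+-] → (-1.3, 0.203082, 0.193)–(-1.3, 1.41, 0.193)  len=1.2069
  (v5,v1,v4) [++-] → (-0.187239, -1.41, 0.193)–(1.3, -1.41, 0.193)  len=1.4872
  (v3,v7,v2) [++-] → (0.187239, 1.41, 0.193)–(-1.3, 1.41, 0.193)  len=1.4872
  (v2,v7,v6) [-+-] → (0.187239, 1.41, 0.193)–(1.3, 1.41, 0.193)  len=1.1128
  (v6,v5,v4) [-+-] → (1.3, -0.203082, 0.193)–(1.3, -1.41, 0.193)  len=1.2069
  (v7,v5,v6) [++-] → (1.3, -0.203082, 0.193)–(1.3, 1.41, 0.193)  len=1.6131

Chained into 1 loop(s):
  loop 1: 8 segments, perimeter = 10.8400
Total perimeter = 10.840


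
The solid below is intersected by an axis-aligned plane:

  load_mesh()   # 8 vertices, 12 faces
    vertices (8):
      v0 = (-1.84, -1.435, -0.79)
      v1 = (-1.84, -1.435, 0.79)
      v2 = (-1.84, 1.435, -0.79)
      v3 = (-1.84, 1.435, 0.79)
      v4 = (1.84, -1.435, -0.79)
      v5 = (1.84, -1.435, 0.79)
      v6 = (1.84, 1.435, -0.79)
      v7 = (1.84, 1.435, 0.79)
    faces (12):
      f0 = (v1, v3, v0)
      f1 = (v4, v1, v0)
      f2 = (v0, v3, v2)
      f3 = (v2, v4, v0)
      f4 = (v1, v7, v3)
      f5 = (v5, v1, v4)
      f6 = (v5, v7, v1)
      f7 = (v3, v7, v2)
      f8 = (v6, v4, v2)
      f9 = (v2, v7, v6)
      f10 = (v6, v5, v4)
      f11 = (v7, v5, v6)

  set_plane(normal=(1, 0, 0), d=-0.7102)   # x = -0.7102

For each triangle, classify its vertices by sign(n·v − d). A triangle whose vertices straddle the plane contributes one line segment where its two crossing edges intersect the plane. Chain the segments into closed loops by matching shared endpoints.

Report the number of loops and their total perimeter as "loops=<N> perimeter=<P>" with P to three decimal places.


loops=1 perimeter=8.900

Straddling triangles (8 of 12):
  (v4,v1,v0) [+--] → (-0.7102, -1.435, 0.304923)–(-0.7102, -1.435, -0.79)  len=1.0949
  (v2,v4,v0) [-+-] → (-0.7102, 0.553879, -0.79)–(-0.7102, -1.435, -0.79)  len=1.9889
  (v1,v7,v3) [-+-] → (-0.7102, -0.553879, 0.79)–(-0.7102, 1.435, 0.79)  len=1.9889
  (v5,v1,v4) [+-+] → (-0.7102, -1.435, 0.79)–(-0.7102, -1.435, 0.304923)  len=0.4851
  (v5,v7,v1) [++-] → (-0.7102, -0.553879, 0.79)–(-0.7102, -1.435, 0.79)  len=0.8811
  (v3,v7,v2) [-+-] → (-0.7102, 1.435, 0.79)–(-0.7102, 1.435, -0.304923)  len=1.0949
  (v6,v4,v2) [++-] → (-0.7102, 0.553879, -0.79)–(-0.7102, 1.435, -0.79)  len=0.8811
  (v2,v7,v6) [-++] → (-0.7102, 1.435, -0.304923)–(-0.7102, 1.435, -0.79)  len=0.4851

Chained into 1 loop(s):
  loop 1: 8 segments, perimeter = 8.9000
Total perimeter = 8.900


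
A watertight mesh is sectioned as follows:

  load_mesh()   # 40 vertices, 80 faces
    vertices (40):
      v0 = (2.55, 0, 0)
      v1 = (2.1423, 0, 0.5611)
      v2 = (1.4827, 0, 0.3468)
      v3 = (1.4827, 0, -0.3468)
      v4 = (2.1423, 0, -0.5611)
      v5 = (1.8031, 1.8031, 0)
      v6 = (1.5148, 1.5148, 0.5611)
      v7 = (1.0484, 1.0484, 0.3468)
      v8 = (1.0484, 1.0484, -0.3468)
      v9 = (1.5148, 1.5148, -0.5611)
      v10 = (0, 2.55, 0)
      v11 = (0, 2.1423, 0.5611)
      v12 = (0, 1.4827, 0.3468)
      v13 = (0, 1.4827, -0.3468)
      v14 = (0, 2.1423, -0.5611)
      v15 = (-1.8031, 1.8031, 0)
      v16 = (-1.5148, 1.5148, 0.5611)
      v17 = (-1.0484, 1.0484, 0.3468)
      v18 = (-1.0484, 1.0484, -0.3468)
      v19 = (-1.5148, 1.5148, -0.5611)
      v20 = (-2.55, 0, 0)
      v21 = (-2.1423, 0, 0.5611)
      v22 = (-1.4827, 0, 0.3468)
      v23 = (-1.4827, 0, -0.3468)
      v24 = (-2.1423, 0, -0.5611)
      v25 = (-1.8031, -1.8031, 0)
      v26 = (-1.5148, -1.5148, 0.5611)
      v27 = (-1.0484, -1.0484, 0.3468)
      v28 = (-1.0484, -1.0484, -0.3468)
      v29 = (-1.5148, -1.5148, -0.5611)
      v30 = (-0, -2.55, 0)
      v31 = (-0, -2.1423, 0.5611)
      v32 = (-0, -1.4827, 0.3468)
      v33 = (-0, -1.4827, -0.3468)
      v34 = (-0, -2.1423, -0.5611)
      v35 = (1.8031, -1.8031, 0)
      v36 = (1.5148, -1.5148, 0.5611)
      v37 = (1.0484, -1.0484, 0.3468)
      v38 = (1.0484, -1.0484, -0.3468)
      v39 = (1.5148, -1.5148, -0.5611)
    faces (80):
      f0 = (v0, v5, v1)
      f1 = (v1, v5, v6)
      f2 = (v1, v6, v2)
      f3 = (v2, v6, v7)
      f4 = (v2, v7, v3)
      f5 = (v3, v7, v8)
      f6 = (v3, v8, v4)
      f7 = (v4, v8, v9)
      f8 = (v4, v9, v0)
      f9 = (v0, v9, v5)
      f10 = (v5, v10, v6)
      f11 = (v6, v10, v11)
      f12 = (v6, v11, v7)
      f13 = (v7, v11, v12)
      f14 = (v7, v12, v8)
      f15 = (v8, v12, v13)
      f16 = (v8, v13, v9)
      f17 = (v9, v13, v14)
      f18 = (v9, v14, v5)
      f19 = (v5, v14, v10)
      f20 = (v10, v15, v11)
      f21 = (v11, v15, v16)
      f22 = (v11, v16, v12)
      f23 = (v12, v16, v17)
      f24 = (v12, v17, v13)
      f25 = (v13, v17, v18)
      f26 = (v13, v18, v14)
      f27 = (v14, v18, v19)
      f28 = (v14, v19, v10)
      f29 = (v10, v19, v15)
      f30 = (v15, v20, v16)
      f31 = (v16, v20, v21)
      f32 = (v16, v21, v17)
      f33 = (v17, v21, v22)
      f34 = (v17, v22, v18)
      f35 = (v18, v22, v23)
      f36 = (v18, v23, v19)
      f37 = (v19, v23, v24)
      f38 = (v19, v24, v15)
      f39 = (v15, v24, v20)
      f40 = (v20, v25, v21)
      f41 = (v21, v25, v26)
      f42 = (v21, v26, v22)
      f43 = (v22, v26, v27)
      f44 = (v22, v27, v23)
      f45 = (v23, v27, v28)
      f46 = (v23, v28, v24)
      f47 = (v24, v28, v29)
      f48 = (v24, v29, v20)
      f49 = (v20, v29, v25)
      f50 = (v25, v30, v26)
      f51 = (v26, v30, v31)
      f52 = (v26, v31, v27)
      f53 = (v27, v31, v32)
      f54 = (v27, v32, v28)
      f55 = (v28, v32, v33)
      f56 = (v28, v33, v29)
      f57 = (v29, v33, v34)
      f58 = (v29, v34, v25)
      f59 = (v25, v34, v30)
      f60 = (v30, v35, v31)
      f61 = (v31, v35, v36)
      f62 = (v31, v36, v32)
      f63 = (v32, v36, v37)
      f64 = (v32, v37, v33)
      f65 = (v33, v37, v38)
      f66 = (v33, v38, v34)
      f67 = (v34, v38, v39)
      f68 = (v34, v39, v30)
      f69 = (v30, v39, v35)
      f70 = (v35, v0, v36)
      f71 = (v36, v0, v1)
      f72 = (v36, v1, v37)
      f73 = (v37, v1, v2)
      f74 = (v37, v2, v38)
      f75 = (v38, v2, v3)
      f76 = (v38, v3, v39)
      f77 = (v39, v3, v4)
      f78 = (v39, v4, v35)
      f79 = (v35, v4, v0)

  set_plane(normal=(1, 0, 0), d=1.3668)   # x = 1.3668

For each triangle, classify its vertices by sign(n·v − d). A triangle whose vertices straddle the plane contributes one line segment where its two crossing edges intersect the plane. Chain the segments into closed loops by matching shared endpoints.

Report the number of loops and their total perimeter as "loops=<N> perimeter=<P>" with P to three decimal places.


loops=2 perimeter=9.429

Straddling triangles (24 of 80):
  (v2,v6,v7) [++-] → (1.3668, 1.3668, 0.493097)–(1.3668, 0.279783, 0.3468)  len=1.0968
  (v2,v7,v3) [+-+] → (1.3668, 0.279783, 0.3468)–(1.3668, 0.279783, -0.161702)  len=0.5085
  (v3,v7,v8) [+--] → (1.3668, 0.279783, -0.161702)–(1.3668, 0.279783, -0.3468)  len=0.1851
  (v3,v8,v4) [+-+] → (1.3668, 0.279783, -0.3468)–(1.3668, 0.743244, -0.409176)  len=0.4676
  (v4,v8,v9) [+-+] → (1.3668, 0.743244, -0.409176)–(1.3668, 1.3668, -0.493097)  len=0.6292
  (v5,v10,v6) [+-+] → (1.3668, 1.98383, 0)–(1.3668, 1.61594, 0.506279)  len=0.6258
  (v6,v10,v11) [+--] → (1.3668, 1.61594, 0.506279)–(1.3668, 1.57611, 0.5611)  len=0.0678
  (v6,v11,v7) [+--] → (1.3668, 1.57611, 0.5611)–(1.3668, 1.3668, 0.493097)  len=0.2201
  (v8,v13,v9) [--+] → (1.3668, 1.51166, -0.540162)–(1.3668, 1.3668, -0.493097)  len=0.1523
  (v9,v13,v14) [+--] → (1.3668, 1.51166, -0.540162)–(1.3668, 1.57611, -0.5611)  len=0.0678
  (v9,v14,v5) [+-+] → (1.3668, 1.57611, -0.5611)–(1.3668, 1.88518, -0.135771)  len=0.5258
  (v5,v14,v10) [+--] → (1.3668, 1.88518, -0.135771)–(1.3668, 1.98383, 0)  len=0.1678
  (v30,v35,v31) [-+-] → (1.3668, -1.98383, 0)–(1.3668, -1.88518, 0.135771)  len=0.1678
  (v31,v35,v36) [-++] → (1.3668, -1.88518, 0.135771)–(1.3668, -1.57611, 0.5611)  len=0.5258
  (v31,v36,v32) [-+-] → (1.3668, -1.57611, 0.5611)–(1.3668, -1.51166, 0.540162)  len=0.0678
  (v32,v36,v37) [-+-] → (1.3668, -1.51166, 0.540162)–(1.3668, -1.3668, 0.493097)  len=0.1523
  (v34,v38,v39) [--+] → (1.3668, -1.3668, -0.493097)–(1.3668, -1.57611, -0.5611)  len=0.2201
  (v34,v39,v30) [-+-] → (1.3668, -1.57611, -0.5611)–(1.3668, -1.61594, -0.506279)  len=0.0678
  (v30,v39,v35) [-++] → (1.3668, -1.61594, -0.506279)–(1.3668, -1.98383, 0)  len=0.6258
  (v36,v1,v37) [++-] → (1.3668, -0.743244, 0.409176)–(1.3668, -1.3668, 0.493097)  len=0.6292
  (v37,v1,v2) [-++] → (1.3668, -0.743244, 0.409176)–(1.3668, -0.279783, 0.3468)  len=0.4676
  (v37,v2,v38) [-+-] → (1.3668, -0.279783, 0.3468)–(1.3668, -0.279783, 0.161702)  len=0.1851
  (v38,v2,v3) [-++] → (1.3668, -0.279783, 0.161702)–(1.3668, -0.279783, -0.3468)  len=0.5085
  (v38,v3,v39) [-++] → (1.3668, -0.279783, -0.3468)–(1.3668, -1.3668, -0.493097)  len=1.0968

Chained into 2 loop(s):
  loop 1: 12 segments, perimeter = 4.7146
  loop 2: 12 segments, perimeter = 4.7146
Total perimeter = 9.429


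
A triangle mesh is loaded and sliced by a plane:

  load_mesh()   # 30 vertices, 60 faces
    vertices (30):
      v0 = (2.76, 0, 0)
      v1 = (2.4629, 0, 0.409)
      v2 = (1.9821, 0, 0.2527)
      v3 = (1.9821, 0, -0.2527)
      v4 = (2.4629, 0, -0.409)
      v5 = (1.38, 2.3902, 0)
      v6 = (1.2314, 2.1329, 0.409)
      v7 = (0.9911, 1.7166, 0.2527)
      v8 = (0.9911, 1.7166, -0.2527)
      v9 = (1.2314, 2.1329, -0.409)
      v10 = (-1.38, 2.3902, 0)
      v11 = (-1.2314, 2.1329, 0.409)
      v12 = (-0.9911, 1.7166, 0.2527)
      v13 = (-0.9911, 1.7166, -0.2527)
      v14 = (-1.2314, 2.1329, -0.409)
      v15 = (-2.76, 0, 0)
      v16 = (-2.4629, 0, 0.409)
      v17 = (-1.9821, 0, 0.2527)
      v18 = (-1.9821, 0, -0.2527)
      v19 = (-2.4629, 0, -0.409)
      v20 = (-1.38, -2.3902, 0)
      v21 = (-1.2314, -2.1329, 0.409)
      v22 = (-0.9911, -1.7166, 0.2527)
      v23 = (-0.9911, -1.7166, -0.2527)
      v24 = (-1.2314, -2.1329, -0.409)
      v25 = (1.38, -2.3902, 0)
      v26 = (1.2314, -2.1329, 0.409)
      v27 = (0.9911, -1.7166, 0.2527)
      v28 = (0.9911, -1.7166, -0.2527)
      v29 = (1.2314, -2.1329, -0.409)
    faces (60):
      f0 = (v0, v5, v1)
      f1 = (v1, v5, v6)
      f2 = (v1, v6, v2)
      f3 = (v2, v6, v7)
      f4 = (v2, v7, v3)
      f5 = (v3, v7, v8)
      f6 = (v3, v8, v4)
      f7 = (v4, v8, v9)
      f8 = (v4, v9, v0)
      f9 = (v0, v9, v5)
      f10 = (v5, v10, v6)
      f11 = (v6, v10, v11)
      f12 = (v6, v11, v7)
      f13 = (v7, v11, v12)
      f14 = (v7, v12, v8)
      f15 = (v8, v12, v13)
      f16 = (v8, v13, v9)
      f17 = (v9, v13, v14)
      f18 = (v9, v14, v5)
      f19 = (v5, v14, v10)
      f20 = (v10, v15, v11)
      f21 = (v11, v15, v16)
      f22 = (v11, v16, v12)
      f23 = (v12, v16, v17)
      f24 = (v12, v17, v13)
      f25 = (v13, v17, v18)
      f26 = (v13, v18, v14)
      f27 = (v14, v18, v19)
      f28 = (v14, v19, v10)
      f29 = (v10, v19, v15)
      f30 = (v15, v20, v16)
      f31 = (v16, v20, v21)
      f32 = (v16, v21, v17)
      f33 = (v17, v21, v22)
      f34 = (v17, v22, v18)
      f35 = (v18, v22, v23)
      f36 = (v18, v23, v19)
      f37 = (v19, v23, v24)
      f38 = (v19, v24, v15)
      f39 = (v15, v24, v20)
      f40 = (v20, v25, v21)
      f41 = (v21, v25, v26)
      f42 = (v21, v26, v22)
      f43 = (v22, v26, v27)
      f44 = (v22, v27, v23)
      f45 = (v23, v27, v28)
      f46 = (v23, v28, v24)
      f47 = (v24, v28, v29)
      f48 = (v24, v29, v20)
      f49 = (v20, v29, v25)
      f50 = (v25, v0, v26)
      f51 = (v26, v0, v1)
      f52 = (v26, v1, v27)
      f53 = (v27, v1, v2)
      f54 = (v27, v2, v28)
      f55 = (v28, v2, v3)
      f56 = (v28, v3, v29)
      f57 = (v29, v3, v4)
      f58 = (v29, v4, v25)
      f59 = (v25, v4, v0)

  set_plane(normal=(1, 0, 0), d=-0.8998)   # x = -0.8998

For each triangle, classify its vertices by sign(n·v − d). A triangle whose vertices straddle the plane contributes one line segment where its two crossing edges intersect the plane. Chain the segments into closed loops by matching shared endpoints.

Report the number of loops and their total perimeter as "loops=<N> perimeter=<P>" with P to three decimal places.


loops=2 perimeter=4.722

Straddling triangles (20 of 60):
  (v5,v10,v6) [+-+] → (-0.8998, 2.3902, 0)–(-0.8998, 2.34289, 0.0752094)  len=0.0889
  (v6,v10,v11) [+--] → (-0.8998, 2.34289, 0.0752094)–(-0.8998, 2.1329, 0.409)  len=0.3943
  (v6,v11,v7) [+-+] → (-0.8998, 2.1329, 0.409)–(-0.8998, 2.07079, 0.38568)  len=0.0663
  (v7,v11,v12) [+--] → (-0.8998, 2.07079, 0.38568)–(-0.8998, 1.7166, 0.2527)  len=0.3783
  (v7,v12,v8) [+-+] → (-0.8998, 1.7166, 0.2527)–(-0.8998, 1.7166, 0.229421)  len=0.0233
  (v8,v12,v13) [+--] → (-0.8998, 1.7166, 0.229421)–(-0.8998, 1.7166, -0.2527)  len=0.4821
  (v8,v13,v9) [+-+] → (-0.8998, 1.7166, -0.2527)–(-0.8998, 1.7337, -0.259121)  len=0.0183
  (v9,v13,v14) [+--] → (-0.8998, 1.7337, -0.259121)–(-0.8998, 2.1329, -0.409)  len=0.4264
  (v9,v14,v5) [+-+] → (-0.8998, 2.1329, -0.409)–(-0.8998, 2.16557, -0.357064)  len=0.0614
  (v5,v14,v10) [+--] → (-0.8998, 2.16557, -0.357064)–(-0.8998, 2.3902, 0)  len=0.4218
  (v20,v25,v21) [-+-] → (-0.8998, -2.3902, 0)–(-0.8998, -2.16557, 0.357064)  len=0.4218
  (v21,v25,v26) [-++] → (-0.8998, -2.16557, 0.357064)–(-0.8998, -2.1329, 0.409)  len=0.0614
  (v21,v26,v22) [-+-] → (-0.8998, -2.1329, 0.409)–(-0.8998, -1.7337, 0.259121)  len=0.4264
  (v22,v26,v27) [-++] → (-0.8998, -1.7337, 0.259121)–(-0.8998, -1.7166, 0.2527)  len=0.0183
  (v22,v27,v23) [-+-] → (-0.8998, -1.7166, 0.2527)–(-0.8998, -1.7166, -0.229421)  len=0.4821
  (v23,v27,v28) [-++] → (-0.8998, -1.7166, -0.229421)–(-0.8998, -1.7166, -0.2527)  len=0.0233
  (v23,v28,v24) [-+-] → (-0.8998, -1.7166, -0.2527)–(-0.8998, -2.07079, -0.38568)  len=0.3783
  (v24,v28,v29) [-++] → (-0.8998, -2.07079, -0.38568)–(-0.8998, -2.1329, -0.409)  len=0.0663
  (v24,v29,v20) [-+-] → (-0.8998, -2.1329, -0.409)–(-0.8998, -2.34289, -0.0752094)  len=0.3943
  (v20,v29,v25) [-++] → (-0.8998, -2.34289, -0.0752094)–(-0.8998, -2.3902, 0)  len=0.0889

Chained into 2 loop(s):
  loop 1: 10 segments, perimeter = 2.3612
  loop 2: 10 segments, perimeter = 2.3612
Total perimeter = 4.722
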